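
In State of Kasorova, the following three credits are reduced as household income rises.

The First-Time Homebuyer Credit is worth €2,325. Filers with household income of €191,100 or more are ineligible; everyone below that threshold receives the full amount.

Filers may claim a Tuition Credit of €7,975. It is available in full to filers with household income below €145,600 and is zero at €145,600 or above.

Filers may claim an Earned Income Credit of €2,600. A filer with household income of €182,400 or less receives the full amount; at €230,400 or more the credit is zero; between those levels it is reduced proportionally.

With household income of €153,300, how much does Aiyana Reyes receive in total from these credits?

€4,925

First-Time Homebuyer Credit: €153,300 is below the €191,100 cutoff, so the full €2,325 applies.
Tuition Credit: €153,300 meets or exceeds the €145,600 cutoff, so the credit is €0.
Earned Income Credit: €153,300 is at or below the €182,400 threshold, so the full €2,600 applies.
Total: €2,325 + €0 + €2,600 = €4,925.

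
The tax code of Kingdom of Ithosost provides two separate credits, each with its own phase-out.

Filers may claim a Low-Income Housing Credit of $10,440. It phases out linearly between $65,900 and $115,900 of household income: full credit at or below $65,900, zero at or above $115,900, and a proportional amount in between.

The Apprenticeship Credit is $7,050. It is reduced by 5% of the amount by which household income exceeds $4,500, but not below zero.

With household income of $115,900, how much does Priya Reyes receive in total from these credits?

$1,480

Low-Income Housing Credit: $115,900 is at or above $115,900, so the credit is $0.
Apprenticeship Credit: 5% of the $111,400 excess over $4,500 is $5,570; credit = $7,050 − $5,570 = $1,480.
Total: $0 + $1,480 = $1,480.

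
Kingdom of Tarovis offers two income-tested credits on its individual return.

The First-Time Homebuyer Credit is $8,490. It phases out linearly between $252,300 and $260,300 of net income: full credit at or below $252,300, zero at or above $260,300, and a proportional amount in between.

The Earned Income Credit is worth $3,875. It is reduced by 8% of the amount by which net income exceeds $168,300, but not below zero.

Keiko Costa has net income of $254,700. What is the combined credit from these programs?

First-Time Homebuyer Credit: $254,700 is $2,400 into a $8,000 phase-out range, leaving 5,600/8,000 of the credit: $8,490 × 5,600/8,000 = $5,943.
Earned Income Credit: 8% of the $86,400 excess over $168,300 is $6,912 ≥ base, so the credit is $0.
Total: $5,943 + $0 = $5,943.

$5,943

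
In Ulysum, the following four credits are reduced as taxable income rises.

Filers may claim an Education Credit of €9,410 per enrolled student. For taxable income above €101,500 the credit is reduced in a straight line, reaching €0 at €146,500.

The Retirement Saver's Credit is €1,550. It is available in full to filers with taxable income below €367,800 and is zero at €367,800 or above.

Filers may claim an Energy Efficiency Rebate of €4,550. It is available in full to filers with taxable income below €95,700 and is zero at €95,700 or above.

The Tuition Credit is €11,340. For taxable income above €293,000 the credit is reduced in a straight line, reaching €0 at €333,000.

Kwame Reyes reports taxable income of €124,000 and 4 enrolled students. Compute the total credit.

Education Credit: base = 4 × €9,410 = €37,640. €124,000 is €22,500 into a €45,000 phase-out range, leaving 22,500/45,000 of the credit: €37,640 × 22,500/45,000 = €18,820.
Retirement Saver's Credit: €124,000 is below the €367,800 cutoff, so the full €1,550 applies.
Energy Efficiency Rebate: €124,000 meets or exceeds the €95,700 cutoff, so the credit is €0.
Tuition Credit: €124,000 is at or below the €293,000 threshold, so the full €11,340 applies.
Total: €18,820 + €1,550 + €0 + €11,340 = €31,710.

€31,710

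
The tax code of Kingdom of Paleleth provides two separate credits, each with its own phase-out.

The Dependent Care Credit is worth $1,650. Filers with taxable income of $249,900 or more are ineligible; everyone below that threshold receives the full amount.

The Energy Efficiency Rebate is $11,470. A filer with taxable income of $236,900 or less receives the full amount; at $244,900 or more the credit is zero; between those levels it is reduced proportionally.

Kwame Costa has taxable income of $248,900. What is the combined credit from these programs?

$1,650

Dependent Care Credit: $248,900 is below the $249,900 cutoff, so the full $1,650 applies.
Energy Efficiency Rebate: $248,900 is at or above $244,900, so the credit is $0.
Total: $1,650 + $0 = $1,650.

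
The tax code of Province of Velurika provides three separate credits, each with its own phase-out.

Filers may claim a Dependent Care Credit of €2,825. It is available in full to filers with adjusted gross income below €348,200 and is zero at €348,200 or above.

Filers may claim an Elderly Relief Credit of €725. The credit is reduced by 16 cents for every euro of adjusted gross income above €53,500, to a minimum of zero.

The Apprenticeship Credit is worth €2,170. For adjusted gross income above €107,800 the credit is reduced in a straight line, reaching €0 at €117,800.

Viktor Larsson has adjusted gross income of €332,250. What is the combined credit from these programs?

€2,825

Dependent Care Credit: €332,250 is below the €348,200 cutoff, so the full €2,825 applies.
Elderly Relief Credit: 16% of the €278,750 excess over €53,500 is €44,600 ≥ base, so the credit is €0.
Apprenticeship Credit: €332,250 is at or above €117,800, so the credit is €0.
Total: €2,825 + €0 + €0 = €2,825.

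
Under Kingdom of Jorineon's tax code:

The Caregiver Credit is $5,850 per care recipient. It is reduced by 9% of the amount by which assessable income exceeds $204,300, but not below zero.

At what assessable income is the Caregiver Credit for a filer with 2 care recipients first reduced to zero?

Full credit = 2 × $5,850 = $11,700.
The credit falls by 9% of each dollar above $204,300, so it reaches zero when the excess is $11,700 / 9% = $130,000: income = $204,300 + $130,000 = $334,300.

$334,300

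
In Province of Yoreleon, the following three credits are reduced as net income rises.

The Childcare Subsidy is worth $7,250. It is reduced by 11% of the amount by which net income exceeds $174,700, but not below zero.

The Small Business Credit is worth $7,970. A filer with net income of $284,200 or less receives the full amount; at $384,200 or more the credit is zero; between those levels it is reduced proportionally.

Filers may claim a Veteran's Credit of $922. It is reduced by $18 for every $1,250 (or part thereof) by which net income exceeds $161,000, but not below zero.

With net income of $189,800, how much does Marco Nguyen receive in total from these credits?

$14,049

Childcare Subsidy: 11% of the $15,100 excess over $174,700 is $1,661; credit = $7,250 − $1,661 = $5,589.
Small Business Credit: $189,800 is at or below the $284,200 threshold, so the full $7,970 applies.
Veteran's Credit: income exceeds $161,000 by $28,800, which is 24 full-or-partial $1,250 increments; reduction = 24 × $18 = $432, leaving $490.
Total: $5,589 + $7,970 + $490 = $14,049.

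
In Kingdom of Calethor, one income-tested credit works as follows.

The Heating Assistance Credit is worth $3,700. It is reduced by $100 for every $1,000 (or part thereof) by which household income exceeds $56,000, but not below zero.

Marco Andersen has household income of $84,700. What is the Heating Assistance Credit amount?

$800

Heating Assistance Credit: income exceeds $56,000 by $28,700, which is 29 full-or-partial $1,000 increments; reduction = 29 × $100 = $2,900, leaving $800.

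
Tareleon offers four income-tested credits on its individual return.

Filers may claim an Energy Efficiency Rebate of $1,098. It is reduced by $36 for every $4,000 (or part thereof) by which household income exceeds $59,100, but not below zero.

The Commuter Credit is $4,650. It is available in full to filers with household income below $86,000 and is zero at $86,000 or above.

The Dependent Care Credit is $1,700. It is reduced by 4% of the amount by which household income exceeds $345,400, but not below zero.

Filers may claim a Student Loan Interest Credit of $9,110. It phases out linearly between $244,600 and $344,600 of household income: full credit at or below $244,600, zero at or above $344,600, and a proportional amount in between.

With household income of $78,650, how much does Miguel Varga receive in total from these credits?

$16,378

Energy Efficiency Rebate: income exceeds $59,100 by $19,550, which is 5 full-or-partial $4,000 increments; reduction = 5 × $36 = $180, leaving $918.
Commuter Credit: $78,650 is below the $86,000 cutoff, so the full $4,650 applies.
Dependent Care Credit: $78,650 is at or below the $345,400 threshold, so the full $1,700 applies.
Student Loan Interest Credit: $78,650 is at or below the $244,600 threshold, so the full $9,110 applies.
Total: $918 + $4,650 + $1,700 + $9,110 = $16,378.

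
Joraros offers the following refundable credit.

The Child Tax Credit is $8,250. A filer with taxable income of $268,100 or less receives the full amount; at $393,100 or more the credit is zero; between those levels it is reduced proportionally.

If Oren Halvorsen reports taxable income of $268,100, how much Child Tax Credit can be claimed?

Child Tax Credit: $268,100 is at or below the $268,100 threshold, so the full $8,250 applies.

$8,250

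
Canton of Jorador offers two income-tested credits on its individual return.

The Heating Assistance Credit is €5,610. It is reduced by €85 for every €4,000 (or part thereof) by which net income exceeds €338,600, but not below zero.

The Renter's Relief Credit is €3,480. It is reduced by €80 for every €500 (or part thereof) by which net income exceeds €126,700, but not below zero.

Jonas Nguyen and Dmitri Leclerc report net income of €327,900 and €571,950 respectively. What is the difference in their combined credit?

Jonas (€327,900): Heating Assistance Credit: €327,900 is at or below the €338,600 threshold, so the full €5,610 applies. Renter's Relief Credit: income exceeds €126,700 by €201,200 → 403 increments × €80 = €32,240 ≥ base, so the credit is €0. total €5,610 + €0 = €5,610
Dmitri (€571,950): Heating Assistance Credit: income exceeds €338,600 by €233,350, which is 59 full-or-partial €4,000 increments; reduction = 59 × €85 = €5,015, leaving €595. Renter's Relief Credit: income exceeds €126,700 by €445,250 → 891 increments × €80 = €71,280 ≥ base, so the credit is €0. total €595 + €0 = €595
Difference: |€5,610 − €595| = €5,015.

€5,015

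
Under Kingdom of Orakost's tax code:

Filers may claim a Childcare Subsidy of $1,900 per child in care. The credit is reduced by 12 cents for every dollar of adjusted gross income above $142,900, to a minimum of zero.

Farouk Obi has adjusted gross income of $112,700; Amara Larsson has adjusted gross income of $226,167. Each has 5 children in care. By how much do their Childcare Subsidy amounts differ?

Farouk ($112,700): Childcare Subsidy: base = 5 × $1,900 = $9,500. $112,700 is at or below the $142,900 threshold, so the full $9,500 applies.
Amara ($226,167): Childcare Subsidy: base = 5 × $1,900 = $9,500. 12% of the $83,267 excess over $142,900 is $9,992.04 ≥ base, so the credit is $0.
Difference: |$9,500 − $0| = $9,500.

$9,500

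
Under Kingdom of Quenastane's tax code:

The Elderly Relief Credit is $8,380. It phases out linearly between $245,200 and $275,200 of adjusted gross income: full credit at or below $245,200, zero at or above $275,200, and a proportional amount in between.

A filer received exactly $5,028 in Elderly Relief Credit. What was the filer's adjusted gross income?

$5,028 is 5,028/8,380 of the full $8,380, so 3,352/8,380 of the $30,000 range has been used: income = $245,200 + $30,000 × 3,352/8,380 = $257,200.

$257,200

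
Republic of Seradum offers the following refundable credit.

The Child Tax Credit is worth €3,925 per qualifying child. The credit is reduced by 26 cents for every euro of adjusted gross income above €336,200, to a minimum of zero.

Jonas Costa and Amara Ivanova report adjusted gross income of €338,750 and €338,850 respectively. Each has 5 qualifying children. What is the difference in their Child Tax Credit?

€26

Jonas (€338,750): Child Tax Credit: base = 5 × €3,925 = €19,625. 26% of the €2,550 excess over €336,200 is €663; credit = €19,625 − €663 = €18,962.
Amara (€338,850): Child Tax Credit: base = 5 × €3,925 = €19,625. 26% of the €2,650 excess over €336,200 is €689; credit = €19,625 − €689 = €18,936.
Difference: |€18,962 − €18,936| = €26.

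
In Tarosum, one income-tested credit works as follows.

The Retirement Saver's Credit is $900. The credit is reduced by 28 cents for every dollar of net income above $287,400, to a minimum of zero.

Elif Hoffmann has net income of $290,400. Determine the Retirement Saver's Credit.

Retirement Saver's Credit: 28% of the $3,000 excess over $287,400 is $840; credit = $900 − $840 = $60.

$60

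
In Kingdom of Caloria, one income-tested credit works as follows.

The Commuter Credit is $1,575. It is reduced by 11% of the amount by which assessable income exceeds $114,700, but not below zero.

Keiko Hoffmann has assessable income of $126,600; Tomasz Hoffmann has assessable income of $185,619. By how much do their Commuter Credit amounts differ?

$266

Keiko ($126,600): Commuter Credit: 11% of the $11,900 excess over $114,700 is $1,309; credit = $1,575 − $1,309 = $266.
Tomasz ($185,619): Commuter Credit: 11% of the $70,919 excess over $114,700 is $7,801.09 ≥ base, so the credit is $0.
Difference: |$266 − $0| = $266.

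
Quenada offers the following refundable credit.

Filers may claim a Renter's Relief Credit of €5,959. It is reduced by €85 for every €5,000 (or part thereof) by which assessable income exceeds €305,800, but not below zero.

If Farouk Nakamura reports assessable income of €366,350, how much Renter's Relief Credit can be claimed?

Renter's Relief Credit: income exceeds €305,800 by €60,550, which is 13 full-or-partial €5,000 increments; reduction = 13 × €85 = €1,105, leaving €4,854.

€4,854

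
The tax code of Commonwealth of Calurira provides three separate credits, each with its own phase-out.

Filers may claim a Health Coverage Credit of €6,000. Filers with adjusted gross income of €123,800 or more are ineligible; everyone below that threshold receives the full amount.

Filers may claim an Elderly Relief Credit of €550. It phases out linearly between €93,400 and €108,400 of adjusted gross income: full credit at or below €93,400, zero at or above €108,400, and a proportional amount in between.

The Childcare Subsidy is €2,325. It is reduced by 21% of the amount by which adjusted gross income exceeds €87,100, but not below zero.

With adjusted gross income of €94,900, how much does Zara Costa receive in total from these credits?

€7,182

Health Coverage Credit: €94,900 is below the €123,800 cutoff, so the full €6,000 applies.
Elderly Relief Credit: €94,900 is €1,500 into a €15,000 phase-out range, leaving 13,500/15,000 of the credit: €550 × 13,500/15,000 = €495.
Childcare Subsidy: 21% of the €7,800 excess over €87,100 is €1,638; credit = €2,325 − €1,638 = €687.
Total: €6,000 + €495 + €687 = €7,182.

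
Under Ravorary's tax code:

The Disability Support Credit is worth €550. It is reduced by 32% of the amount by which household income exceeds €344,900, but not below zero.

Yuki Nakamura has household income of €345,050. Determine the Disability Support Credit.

€502

Disability Support Credit: 32% of the €150 excess over €344,900 is €48; credit = €550 − €48 = €502.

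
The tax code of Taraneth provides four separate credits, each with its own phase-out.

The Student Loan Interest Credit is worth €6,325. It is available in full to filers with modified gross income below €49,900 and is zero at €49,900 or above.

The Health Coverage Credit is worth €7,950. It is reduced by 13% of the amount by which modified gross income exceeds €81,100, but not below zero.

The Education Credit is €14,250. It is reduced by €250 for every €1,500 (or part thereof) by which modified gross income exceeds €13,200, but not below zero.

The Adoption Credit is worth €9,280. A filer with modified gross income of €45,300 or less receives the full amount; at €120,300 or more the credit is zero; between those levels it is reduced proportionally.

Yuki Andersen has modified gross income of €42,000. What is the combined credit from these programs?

€32,805

Student Loan Interest Credit: €42,000 is below the €49,900 cutoff, so the full €6,325 applies.
Health Coverage Credit: €42,000 is at or below the €81,100 threshold, so the full €7,950 applies.
Education Credit: income exceeds €13,200 by €28,800, which is 20 full-or-partial €1,500 increments; reduction = 20 × €250 = €5,000, leaving €9,250.
Adoption Credit: €42,000 is at or below the €45,300 threshold, so the full €9,280 applies.
Total: €6,325 + €7,950 + €9,250 + €9,280 = €32,805.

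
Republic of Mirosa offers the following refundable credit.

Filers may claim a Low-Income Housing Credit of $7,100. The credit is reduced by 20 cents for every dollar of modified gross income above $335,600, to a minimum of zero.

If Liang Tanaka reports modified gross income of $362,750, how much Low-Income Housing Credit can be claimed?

$1,670

Low-Income Housing Credit: 20% of the $27,150 excess over $335,600 is $5,430; credit = $7,100 − $5,430 = $1,670.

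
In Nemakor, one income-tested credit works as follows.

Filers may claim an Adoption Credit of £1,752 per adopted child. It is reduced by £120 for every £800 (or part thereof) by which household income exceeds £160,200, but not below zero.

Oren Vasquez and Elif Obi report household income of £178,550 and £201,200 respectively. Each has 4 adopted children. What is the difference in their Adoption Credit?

£3,480

Oren (£178,550): Adoption Credit: base = 4 × £1,752 = £7,008. income exceeds £160,200 by £18,350, which is 23 full-or-partial £800 increments; reduction = 23 × £120 = £2,760, leaving £4,248.
Elif (£201,200): Adoption Credit: base = 4 × £1,752 = £7,008. income exceeds £160,200 by £41,000, which is 52 full-or-partial £800 increments; reduction = 52 × £120 = £6,240, leaving £768.
Difference: |£4,248 − £768| = £3,480.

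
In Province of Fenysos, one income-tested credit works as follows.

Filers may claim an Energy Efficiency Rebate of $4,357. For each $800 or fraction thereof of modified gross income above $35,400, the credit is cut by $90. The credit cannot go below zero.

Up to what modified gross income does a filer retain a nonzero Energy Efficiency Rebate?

After 48 increments the reduction is 48 × $90 = $4,320, leaving $37; one more increment wipes it out. Increment 48 ends at excess 48 × $800 = $38,400, so the highest qualifying income is $35,400 + $38,400 = $73,800.

$73,800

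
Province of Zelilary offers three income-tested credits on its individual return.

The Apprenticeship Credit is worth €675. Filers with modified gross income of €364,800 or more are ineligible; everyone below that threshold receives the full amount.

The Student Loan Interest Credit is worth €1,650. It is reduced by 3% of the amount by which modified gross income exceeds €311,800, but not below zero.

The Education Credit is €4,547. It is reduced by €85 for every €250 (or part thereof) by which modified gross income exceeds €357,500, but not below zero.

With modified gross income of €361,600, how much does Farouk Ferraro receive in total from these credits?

€3,933

Apprenticeship Credit: €361,600 is below the €364,800 cutoff, so the full €675 applies.
Student Loan Interest Credit: 3% of the €49,800 excess over €311,800 is €1,494; credit = €1,650 − €1,494 = €156.
Education Credit: income exceeds €357,500 by €4,100, which is 17 full-or-partial €250 increments; reduction = 17 × €85 = €1,445, leaving €3,102.
Total: €675 + €156 + €3,102 = €3,933.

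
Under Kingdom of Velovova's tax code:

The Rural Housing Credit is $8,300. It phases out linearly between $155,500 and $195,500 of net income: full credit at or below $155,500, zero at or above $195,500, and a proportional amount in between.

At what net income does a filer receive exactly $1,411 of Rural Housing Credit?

$188,700

$1,411 is 1,411/8,300 of the full $8,300, so 6,889/8,300 of the $40,000 range has been used: income = $155,500 + $40,000 × 6,889/8,300 = $188,700.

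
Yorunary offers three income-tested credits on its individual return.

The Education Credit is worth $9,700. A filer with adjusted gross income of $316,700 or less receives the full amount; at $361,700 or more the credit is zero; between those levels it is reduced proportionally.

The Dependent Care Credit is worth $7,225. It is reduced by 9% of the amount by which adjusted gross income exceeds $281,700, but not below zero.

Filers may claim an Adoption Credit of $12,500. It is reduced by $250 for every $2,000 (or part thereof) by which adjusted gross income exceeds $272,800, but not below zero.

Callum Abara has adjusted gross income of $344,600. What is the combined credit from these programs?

$8,750

Education Credit: $344,600 is $27,900 into a $45,000 phase-out range, leaving 17,100/45,000 of the credit: $9,700 × 17,100/45,000 = $3,686.
Dependent Care Credit: 9% of the $62,900 excess over $281,700 is $5,661; credit = $7,225 − $5,661 = $1,564.
Adoption Credit: income exceeds $272,800 by $71,800, which is 36 full-or-partial $2,000 increments; reduction = 36 × $250 = $9,000, leaving $3,500.
Total: $3,686 + $1,564 + $3,500 = $8,750.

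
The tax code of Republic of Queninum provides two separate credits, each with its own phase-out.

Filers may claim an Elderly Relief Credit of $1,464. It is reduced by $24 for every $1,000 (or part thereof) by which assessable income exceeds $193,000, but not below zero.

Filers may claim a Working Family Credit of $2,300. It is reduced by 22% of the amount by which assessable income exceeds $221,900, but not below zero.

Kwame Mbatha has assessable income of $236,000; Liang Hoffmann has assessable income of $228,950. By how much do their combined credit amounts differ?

$917

Kwame ($236,000): Elderly Relief Credit: income exceeds $193,000 by $43,000, which is 43 full-or-partial $1,000 increments; reduction = 43 × $24 = $1,032, leaving $432. Working Family Credit: 22% of the $14,100 excess over $221,900 is $3,102 ≥ base, so the credit is $0. total $432 + $0 = $432
Liang ($228,950): Elderly Relief Credit: income exceeds $193,000 by $35,950, which is 36 full-or-partial $1,000 increments; reduction = 36 × $24 = $864, leaving $600. Working Family Credit: 22% of the $7,050 excess over $221,900 is $1,551; credit = $2,300 − $1,551 = $749. total $600 + $749 = $1,349
Difference: |$432 − $1,349| = $917.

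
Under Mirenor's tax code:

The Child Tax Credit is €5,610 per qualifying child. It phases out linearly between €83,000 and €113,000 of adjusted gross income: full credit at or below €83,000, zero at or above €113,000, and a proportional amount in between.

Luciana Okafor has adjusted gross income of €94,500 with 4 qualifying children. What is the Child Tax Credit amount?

Child Tax Credit: base = 4 × €5,610 = €22,440. €94,500 is €11,500 into a €30,000 phase-out range, leaving 18,500/30,000 of the credit: €22,440 × 18,500/30,000 = €13,838.

€13,838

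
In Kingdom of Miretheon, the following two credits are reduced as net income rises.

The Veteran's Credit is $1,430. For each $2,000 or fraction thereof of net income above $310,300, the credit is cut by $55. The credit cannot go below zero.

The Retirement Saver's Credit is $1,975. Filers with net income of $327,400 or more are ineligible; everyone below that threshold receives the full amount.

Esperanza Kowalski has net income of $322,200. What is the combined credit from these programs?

$3,075

Veteran's Credit: income exceeds $310,300 by $11,900, which is 6 full-or-partial $2,000 increments; reduction = 6 × $55 = $330, leaving $1,100.
Retirement Saver's Credit: $322,200 is below the $327,400 cutoff, so the full $1,975 applies.
Total: $1,100 + $1,975 = $3,075.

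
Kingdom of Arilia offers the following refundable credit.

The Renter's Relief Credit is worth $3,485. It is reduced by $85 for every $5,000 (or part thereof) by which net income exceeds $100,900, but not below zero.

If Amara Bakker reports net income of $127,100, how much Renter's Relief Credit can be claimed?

Renter's Relief Credit: income exceeds $100,900 by $26,200, which is 6 full-or-partial $5,000 increments; reduction = 6 × $85 = $510, leaving $2,975.

$2,975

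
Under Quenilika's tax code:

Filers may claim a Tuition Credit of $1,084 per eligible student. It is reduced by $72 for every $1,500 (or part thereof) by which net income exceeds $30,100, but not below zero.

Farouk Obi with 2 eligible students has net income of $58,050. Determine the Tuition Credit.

Tuition Credit: base = 2 × $1,084 = $2,168. income exceeds $30,100 by $27,950, which is 19 full-or-partial $1,500 increments; reduction = 19 × $72 = $1,368, leaving $800.

$800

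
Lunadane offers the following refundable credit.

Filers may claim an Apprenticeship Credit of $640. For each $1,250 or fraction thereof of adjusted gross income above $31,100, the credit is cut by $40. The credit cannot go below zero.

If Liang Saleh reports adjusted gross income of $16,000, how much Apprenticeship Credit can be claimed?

Apprenticeship Credit: $16,000 is at or below the $31,100 threshold, so the full $640 applies.

$640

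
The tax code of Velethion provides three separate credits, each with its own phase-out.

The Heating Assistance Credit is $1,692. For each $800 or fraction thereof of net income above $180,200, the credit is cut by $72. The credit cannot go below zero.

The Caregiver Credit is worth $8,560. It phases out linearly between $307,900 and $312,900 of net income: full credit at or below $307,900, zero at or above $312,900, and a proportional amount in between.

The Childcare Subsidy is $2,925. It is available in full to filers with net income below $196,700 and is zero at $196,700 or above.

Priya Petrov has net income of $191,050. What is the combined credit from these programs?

Heating Assistance Credit: income exceeds $180,200 by $10,850, which is 14 full-or-partial $800 increments; reduction = 14 × $72 = $1,008, leaving $684.
Caregiver Credit: $191,050 is at or below the $307,900 threshold, so the full $8,560 applies.
Childcare Subsidy: $191,050 is below the $196,700 cutoff, so the full $2,925 applies.
Total: $684 + $8,560 + $2,925 = $12,169.

$12,169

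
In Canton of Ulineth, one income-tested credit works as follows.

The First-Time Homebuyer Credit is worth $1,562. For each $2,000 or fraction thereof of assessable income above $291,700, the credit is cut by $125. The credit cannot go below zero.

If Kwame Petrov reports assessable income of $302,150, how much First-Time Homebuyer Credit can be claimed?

First-Time Homebuyer Credit: income exceeds $291,700 by $10,450, which is 6 full-or-partial $2,000 increments; reduction = 6 × $125 = $750, leaving $812.

$812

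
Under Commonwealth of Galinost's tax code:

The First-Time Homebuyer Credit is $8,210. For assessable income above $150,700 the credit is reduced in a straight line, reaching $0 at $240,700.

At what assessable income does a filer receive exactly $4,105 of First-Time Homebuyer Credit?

$195,700

$4,105 is 4,105/8,210 of the full $8,210, so 4,105/8,210 of the $90,000 range has been used: income = $150,700 + $90,000 × 4,105/8,210 = $195,700.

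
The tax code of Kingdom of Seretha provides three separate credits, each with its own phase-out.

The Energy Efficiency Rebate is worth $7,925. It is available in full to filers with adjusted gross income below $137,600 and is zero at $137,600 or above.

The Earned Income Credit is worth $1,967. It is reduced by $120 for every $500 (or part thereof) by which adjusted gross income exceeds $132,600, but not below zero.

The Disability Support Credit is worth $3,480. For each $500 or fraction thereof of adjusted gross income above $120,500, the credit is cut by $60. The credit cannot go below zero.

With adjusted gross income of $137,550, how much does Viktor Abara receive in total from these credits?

$10,072

Energy Efficiency Rebate: $137,550 is below the $137,600 cutoff, so the full $7,925 applies.
Earned Income Credit: income exceeds $132,600 by $4,950, which is 10 full-or-partial $500 increments; reduction = 10 × $120 = $1,200, leaving $767.
Disability Support Credit: income exceeds $120,500 by $17,050, which is 35 full-or-partial $500 increments; reduction = 35 × $60 = $2,100, leaving $1,380.
Total: $7,925 + $767 + $1,380 = $10,072.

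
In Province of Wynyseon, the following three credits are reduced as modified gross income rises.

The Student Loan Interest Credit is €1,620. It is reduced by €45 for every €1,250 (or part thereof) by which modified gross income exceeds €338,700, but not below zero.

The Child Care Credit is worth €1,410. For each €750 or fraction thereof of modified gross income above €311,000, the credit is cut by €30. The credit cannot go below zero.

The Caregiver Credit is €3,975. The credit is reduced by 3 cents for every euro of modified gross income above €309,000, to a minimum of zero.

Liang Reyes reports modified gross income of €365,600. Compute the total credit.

€2,907

Student Loan Interest Credit: income exceeds €338,700 by €26,900, which is 22 full-or-partial €1,250 increments; reduction = 22 × €45 = €990, leaving €630.
Child Care Credit: income exceeds €311,000 by €54,600 → 73 increments × €30 = €2,190 ≥ base, so the credit is €0.
Caregiver Credit: 3% of the €56,600 excess over €309,000 is €1,698; credit = €3,975 − €1,698 = €2,277.
Total: €630 + €0 + €2,277 = €2,907.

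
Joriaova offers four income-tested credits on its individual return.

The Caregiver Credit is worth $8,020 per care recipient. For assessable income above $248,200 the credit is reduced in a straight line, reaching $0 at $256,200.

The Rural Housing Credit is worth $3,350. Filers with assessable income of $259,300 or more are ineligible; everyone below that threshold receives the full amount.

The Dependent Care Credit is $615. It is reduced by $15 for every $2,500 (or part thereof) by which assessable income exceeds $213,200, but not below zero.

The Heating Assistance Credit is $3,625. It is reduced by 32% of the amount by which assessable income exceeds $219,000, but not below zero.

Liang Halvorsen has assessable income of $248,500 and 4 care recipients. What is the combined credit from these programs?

Caregiver Credit: base = 4 × $8,020 = $32,080. $248,500 is $300 into a $8,000 phase-out range, leaving 7,700/8,000 of the credit: $32,080 × 7,700/8,000 = $30,877.
Rural Housing Credit: $248,500 is below the $259,300 cutoff, so the full $3,350 applies.
Dependent Care Credit: income exceeds $213,200 by $35,300, which is 15 full-or-partial $2,500 increments; reduction = 15 × $15 = $225, leaving $390.
Heating Assistance Credit: 32% of the $29,500 excess over $219,000 is $9,440 ≥ base, so the credit is $0.
Total: $30,877 + $3,350 + $390 + $0 = $34,617.

$34,617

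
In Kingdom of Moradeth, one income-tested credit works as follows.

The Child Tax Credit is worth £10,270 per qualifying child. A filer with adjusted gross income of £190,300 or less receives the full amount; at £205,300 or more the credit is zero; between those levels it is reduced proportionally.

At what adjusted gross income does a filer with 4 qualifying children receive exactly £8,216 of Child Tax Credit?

£202,300

Full credit = 4 × £10,270 = £41,080.
£8,216 is 8,216/41,080 of the full £41,080, so 32,864/41,080 of the £15,000 range has been used: income = £190,300 + £15,000 × 32,864/41,080 = £202,300.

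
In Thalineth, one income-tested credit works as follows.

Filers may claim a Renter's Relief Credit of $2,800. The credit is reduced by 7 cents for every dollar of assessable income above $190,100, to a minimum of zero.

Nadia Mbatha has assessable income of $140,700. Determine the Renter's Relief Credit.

$2,800

Renter's Relief Credit: $140,700 is at or below the $190,100 threshold, so the full $2,800 applies.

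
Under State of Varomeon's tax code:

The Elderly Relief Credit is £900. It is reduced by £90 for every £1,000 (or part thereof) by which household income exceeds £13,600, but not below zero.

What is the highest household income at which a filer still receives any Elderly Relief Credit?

After 9 increments the reduction is 9 × £90 = £810, leaving £90; one more increment wipes it out. Increment 9 ends at excess 9 × £1,000 = £9,000, so the highest qualifying income is £13,600 + £9,000 = £22,600.

£22,600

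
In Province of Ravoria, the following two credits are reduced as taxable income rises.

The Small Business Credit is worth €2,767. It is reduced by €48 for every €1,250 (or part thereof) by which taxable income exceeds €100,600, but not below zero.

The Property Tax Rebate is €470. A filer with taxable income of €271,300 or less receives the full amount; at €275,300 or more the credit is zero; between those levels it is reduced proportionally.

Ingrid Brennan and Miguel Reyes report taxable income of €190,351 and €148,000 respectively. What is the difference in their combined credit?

Ingrid (€190,351): Small Business Credit: income exceeds €100,600 by €89,751 → 72 increments × €48 = €3,456 ≥ base, so the credit is €0. Property Tax Rebate: €190,351 is at or below the €271,300 threshold, so the full €470 applies. total €0 + €470 = €470
Miguel (€148,000): Small Business Credit: income exceeds €100,600 by €47,400, which is 38 full-or-partial €1,250 increments; reduction = 38 × €48 = €1,824, leaving €943. Property Tax Rebate: €148,000 is at or below the €271,300 threshold, so the full €470 applies. total €943 + €470 = €1,413
Difference: |€470 − €1,413| = €943.

€943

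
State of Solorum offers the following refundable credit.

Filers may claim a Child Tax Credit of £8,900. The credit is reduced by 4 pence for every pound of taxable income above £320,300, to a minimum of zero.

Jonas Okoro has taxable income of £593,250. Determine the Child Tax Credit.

£0

Child Tax Credit: 4% of the £272,950 excess over £320,300 is £10,918 ≥ base, so the credit is £0.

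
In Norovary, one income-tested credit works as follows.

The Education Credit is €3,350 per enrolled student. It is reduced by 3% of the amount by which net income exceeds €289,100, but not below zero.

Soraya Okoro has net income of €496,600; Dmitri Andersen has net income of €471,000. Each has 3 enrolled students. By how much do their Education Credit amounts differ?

Soraya (€496,600): Education Credit: base = 3 × €3,350 = €10,050. 3% of the €207,500 excess over €289,100 is €6,225; credit = €10,050 − €6,225 = €3,825.
Dmitri (€471,000): Education Credit: base = 3 × €3,350 = €10,050. 3% of the €181,900 excess over €289,100 is €5,457; credit = €10,050 − €5,457 = €4,593.
Difference: |€3,825 − €4,593| = €768.

€768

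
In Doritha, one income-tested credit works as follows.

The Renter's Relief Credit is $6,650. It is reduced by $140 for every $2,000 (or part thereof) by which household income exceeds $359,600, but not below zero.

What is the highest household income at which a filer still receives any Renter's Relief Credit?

$453,600

After 47 increments the reduction is 47 × $140 = $6,580, leaving $70; one more increment wipes it out. Increment 47 ends at excess 47 × $2,000 = $94,000, so the highest qualifying income is $359,600 + $94,000 = $453,600.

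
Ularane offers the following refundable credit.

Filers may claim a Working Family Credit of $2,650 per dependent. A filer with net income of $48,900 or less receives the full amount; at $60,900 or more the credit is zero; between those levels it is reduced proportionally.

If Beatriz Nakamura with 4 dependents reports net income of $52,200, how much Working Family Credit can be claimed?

$7,685

Working Family Credit: base = 4 × $2,650 = $10,600. $52,200 is $3,300 into a $12,000 phase-out range, leaving 8,700/12,000 of the credit: $10,600 × 8,700/12,000 = $7,685.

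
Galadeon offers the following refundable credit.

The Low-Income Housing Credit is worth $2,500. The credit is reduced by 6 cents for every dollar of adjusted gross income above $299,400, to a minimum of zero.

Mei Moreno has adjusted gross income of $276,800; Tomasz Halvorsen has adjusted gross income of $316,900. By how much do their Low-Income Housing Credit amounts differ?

Mei ($276,800): Low-Income Housing Credit: $276,800 is at or below the $299,400 threshold, so the full $2,500 applies.
Tomasz ($316,900): Low-Income Housing Credit: 6% of the $17,500 excess over $299,400 is $1,050; credit = $2,500 − $1,050 = $1,450.
Difference: |$2,500 − $1,450| = $1,050.

$1,050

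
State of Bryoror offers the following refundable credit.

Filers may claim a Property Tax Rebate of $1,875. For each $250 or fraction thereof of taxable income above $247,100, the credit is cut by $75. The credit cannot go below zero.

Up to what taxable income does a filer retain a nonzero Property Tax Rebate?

$253,100

After 24 increments the reduction is 24 × $75 = $1,800, leaving $75; one more increment wipes it out. Increment 24 ends at excess 24 × $250 = $6,000, so the highest qualifying income is $247,100 + $6,000 = $253,100.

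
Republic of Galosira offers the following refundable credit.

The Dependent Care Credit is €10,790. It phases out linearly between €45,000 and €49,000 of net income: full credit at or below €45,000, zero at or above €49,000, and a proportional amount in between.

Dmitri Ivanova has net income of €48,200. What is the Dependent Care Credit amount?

€2,158

Dependent Care Credit: €48,200 is €3,200 into a €4,000 phase-out range, leaving 800/4,000 of the credit: €10,790 × 800/4,000 = €2,158.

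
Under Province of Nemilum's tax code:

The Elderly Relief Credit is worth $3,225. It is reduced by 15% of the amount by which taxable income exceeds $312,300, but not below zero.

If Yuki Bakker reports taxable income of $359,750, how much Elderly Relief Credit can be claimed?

Elderly Relief Credit: 15% of the $47,450 excess over $312,300 is $7,117.50 ≥ base, so the credit is $0.

$0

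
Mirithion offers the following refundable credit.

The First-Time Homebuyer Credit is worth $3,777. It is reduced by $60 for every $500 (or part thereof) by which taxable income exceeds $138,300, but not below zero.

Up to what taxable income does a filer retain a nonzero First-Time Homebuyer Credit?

After 62 increments the reduction is 62 × $60 = $3,720, leaving $57; one more increment wipes it out. Increment 62 ends at excess 62 × $500 = $31,000, so the highest qualifying income is $138,300 + $31,000 = $169,300.

$169,300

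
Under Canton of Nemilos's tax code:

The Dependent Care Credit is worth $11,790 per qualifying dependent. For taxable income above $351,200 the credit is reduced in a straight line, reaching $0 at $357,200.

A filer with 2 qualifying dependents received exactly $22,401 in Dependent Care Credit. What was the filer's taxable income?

$351,500

Full credit = 2 × $11,790 = $23,580.
$22,401 is 22,401/23,580 of the full $23,580, so 1,179/23,580 of the $6,000 range has been used: income = $351,200 + $6,000 × 1,179/23,580 = $351,500.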